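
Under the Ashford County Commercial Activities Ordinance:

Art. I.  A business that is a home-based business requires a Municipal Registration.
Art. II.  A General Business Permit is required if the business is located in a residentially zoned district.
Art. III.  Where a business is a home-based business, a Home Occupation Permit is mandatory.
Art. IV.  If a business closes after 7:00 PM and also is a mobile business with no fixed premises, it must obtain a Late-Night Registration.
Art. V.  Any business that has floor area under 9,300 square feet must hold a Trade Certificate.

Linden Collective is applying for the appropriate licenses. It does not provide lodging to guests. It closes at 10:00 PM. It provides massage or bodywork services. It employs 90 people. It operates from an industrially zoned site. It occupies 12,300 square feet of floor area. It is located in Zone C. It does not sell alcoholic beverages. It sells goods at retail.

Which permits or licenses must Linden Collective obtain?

None

Art. I. operates from an industrially zoned site (not: is a home-based business) → Municipal Registration not required.
Art. II. is located in Zone C (not: is located in a residentially zoned district) → General Business Permit not required.
Art. III. operates from an industrially zoned site (not: is a home-based business) → Home Occupation Permit not required.
Art. IV. closes 10:00 PM, after 7:00 PM; operates from an industrially zoned site (not: is a mobile business with no fixed premises) → Late-Night Registration not required.
Art. V. floor area 12,300 square feet ≥ 9,300 square feet → Trade Certificate not required.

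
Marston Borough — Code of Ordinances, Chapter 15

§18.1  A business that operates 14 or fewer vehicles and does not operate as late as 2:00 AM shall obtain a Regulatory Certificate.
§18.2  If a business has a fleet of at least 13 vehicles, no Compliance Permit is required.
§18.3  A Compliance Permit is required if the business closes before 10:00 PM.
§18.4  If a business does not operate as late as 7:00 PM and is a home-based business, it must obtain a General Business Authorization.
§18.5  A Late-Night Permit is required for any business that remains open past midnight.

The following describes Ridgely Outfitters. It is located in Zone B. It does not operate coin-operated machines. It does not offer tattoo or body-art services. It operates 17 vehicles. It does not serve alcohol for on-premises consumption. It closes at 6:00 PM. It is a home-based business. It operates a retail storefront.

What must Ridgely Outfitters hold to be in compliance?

General Business Authorization

§18.1 vehicles 17 > 14; closes 6:00 PM, at/before 2:00 AM → Regulatory Certificate not required.
§18.2 vehicles 17 ≥ 13 → exempt from Compliance Permit.
§18.3 closes 6:00 PM, at/before 10:00 PM → Compliance Permit required.
§18.4 closes 6:00 PM, at/before 7:00 PM; is a home-based business → General Business Authorization required.
§18.5 closes 6:00 PM, at/before midnight → Late-Night Permit not required.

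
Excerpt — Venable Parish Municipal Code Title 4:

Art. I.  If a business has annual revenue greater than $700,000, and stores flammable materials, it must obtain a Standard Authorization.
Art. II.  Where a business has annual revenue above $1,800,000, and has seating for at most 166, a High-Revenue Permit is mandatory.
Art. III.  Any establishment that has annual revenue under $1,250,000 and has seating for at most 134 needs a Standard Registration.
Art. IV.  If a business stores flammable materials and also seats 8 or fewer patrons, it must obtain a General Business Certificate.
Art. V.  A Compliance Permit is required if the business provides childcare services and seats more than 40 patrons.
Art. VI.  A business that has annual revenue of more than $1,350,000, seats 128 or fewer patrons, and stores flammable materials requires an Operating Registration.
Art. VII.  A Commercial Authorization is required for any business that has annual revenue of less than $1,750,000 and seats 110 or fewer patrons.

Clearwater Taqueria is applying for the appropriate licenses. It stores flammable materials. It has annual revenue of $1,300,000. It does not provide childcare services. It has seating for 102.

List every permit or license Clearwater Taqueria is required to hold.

Commercial Authorization, Standard Authorization

Art. I. revenue $1,300,000 > $700,000; stores flammable materials → Standard Authorization required.
Art. II. revenue $1,300,000 ≤ $1,800,000; seating 102 ≤ 166 → High-Revenue Permit not required.
Art. III. revenue $1,300,000 ≥ $1,250,000; seating 102 ≤ 134 → Standard Registration not required.
Art. IV. stores flammable materials; seating 102 > 8 → General Business Certificate not required.
Art. V. does not provide childcare services; seating 102 > 40 → Compliance Permit not required.
Art. VI. revenue $1,300,000 ≤ $1,350,000; seating 102 ≤ 128; stores flammable materials → Operating Registration not required.
Art. VII. revenue $1,300,000 < $1,750,000; seating 102 ≤ 110 → Commercial Authorization required.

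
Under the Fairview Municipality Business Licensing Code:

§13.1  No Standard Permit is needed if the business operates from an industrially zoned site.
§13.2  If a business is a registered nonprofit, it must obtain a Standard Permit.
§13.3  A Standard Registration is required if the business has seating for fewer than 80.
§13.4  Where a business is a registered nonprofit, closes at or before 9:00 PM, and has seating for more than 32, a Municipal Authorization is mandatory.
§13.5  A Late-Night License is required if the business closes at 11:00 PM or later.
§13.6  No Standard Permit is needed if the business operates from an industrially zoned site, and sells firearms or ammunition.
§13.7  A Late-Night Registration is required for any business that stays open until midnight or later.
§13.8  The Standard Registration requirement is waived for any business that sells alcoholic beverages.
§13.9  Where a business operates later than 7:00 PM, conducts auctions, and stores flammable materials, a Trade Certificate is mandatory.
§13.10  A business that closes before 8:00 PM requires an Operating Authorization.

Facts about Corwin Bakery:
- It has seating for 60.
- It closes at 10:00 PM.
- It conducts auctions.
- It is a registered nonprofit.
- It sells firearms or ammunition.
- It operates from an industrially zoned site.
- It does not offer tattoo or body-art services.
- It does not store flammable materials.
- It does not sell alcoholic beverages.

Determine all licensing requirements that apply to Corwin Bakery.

§13.1 operates from an industrially zoned site → exempt from Standard Permit.
§13.2 is a registered nonprofit → Standard Permit required.
§13.3 seating 60 < 80 → Standard Registration required.
§13.4 is a registered nonprofit; closes 10:00 PM, after 9:00 PM; seating 60 > 32 → Municipal Authorization not required.
§13.5 closes 10:00 PM, at/before 11:00 PM → Late-Night License not required.
§13.6 operates from an industrially zoned site; sells firearms or ammunition → exempt from Standard Permit.
§13.7 closes 10:00 PM, at/before midnight → Late-Night Registration not required.
§13.8 does not sell alcoholic beverages → Standard Registration exemption does not apply.
§13.9 closes 10:00 PM, after 7:00 PM; conducts auctions; does not store flammable materials → Trade Certificate not required.
§13.10 closes 10:00 PM, after 8:00 PM → Operating Authorization not required.

Standard Registration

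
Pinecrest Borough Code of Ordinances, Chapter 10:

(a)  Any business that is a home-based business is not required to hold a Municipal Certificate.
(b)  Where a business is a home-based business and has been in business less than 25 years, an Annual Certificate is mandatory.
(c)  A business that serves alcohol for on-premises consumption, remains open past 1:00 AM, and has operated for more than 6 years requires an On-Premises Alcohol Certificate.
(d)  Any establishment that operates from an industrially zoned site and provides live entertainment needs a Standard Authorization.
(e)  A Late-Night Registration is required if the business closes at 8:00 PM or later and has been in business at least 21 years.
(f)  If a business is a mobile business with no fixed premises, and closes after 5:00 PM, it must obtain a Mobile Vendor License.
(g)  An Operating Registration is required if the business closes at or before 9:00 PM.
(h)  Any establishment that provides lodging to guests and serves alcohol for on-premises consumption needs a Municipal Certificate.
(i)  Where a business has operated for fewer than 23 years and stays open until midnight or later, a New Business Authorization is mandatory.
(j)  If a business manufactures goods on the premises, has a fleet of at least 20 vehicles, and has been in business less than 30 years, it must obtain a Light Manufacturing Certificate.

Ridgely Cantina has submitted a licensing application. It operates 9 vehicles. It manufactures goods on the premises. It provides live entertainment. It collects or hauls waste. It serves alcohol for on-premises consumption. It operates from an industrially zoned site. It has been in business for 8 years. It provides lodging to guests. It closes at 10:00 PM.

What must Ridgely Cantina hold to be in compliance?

Municipal Certificate, Standard Authorization

(a) operates from an industrially zoned site (not: is a home-based business) → Municipal Certificate exemption does not apply.
(b) operates from an industrially zoned site (not: is a home-based business); years in business 8 < 25 → Annual Certificate not required.
(c) serves alcohol for on-premises consumption; closes 10:00 PM, at/before 1:00 AM; years in business 8 > 6 → On-Premises Alcohol Certificate not required.
(d) operates from an industrially zoned site; provides live entertainment → Standard Authorization required.
(e) closes 10:00 PM, after 8:00 PM; years in business 8 < 21 → Late-Night Registration not required.
(f) operates from an industrially zoned site (not: is a mobile business with no fixed premises); closes 10:00 PM, after 5:00 PM → Mobile Vendor License not required.
(g) closes 10:00 PM, after 9:00 PM → Operating Registration not required.
(h) provides lodging to guests; serves alcohol for on-premises consumption → Municipal Certificate required.
(i) years in business 8 < 23; closes 10:00 PM, at/before midnight → New Business Authorization not required.
(j) manufactures goods on the premises; vehicles 9 < 20; years in business 8 < 30 → Light Manufacturing Certificate not required.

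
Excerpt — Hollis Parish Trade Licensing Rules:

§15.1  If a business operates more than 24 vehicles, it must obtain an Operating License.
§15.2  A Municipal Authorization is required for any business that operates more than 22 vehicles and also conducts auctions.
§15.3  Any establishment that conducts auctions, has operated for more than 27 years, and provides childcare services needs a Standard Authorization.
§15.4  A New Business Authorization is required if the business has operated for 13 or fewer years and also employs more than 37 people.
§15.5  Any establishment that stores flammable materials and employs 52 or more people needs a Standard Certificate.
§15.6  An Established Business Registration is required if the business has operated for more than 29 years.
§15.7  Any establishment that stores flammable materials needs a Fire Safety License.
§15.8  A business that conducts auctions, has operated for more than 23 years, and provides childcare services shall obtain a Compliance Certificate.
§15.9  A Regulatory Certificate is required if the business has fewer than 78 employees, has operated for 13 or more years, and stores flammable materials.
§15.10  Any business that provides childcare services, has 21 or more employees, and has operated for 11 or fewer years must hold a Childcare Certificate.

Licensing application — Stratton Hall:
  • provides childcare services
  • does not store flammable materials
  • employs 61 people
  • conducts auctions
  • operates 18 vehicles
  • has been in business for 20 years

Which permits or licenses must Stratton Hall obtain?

None

§15.1 vehicles 18 ≤ 24 → Operating License not required.
§15.2 vehicles 18 ≤ 22; conducts auctions → Municipal Authorization not required.
§15.3 conducts auctions; years in business 20 ≤ 27; provides childcare services → Standard Authorization not required.
§15.4 years in business 20 > 13; employees 61 > 37 → New Business Authorization not required.
§15.5 does not store flammable materials; employees 61 ≥ 52 → Standard Certificate not required.
§15.6 years in business 20 ≤ 29 → Established Business Registration not required.
§15.7 does not store flammable materials → Fire Safety License not required.
§15.8 conducts auctions; years in business 20 ≤ 23; provides childcare services → Compliance Certificate not required.
§15.9 employees 61 < 78; years in business 20 ≥ 13; does not store flammable materials → Regulatory Certificate not required.
§15.10 provides childcare services; employees 61 ≥ 21; years in business 20 > 11 → Childcare Certificate not required.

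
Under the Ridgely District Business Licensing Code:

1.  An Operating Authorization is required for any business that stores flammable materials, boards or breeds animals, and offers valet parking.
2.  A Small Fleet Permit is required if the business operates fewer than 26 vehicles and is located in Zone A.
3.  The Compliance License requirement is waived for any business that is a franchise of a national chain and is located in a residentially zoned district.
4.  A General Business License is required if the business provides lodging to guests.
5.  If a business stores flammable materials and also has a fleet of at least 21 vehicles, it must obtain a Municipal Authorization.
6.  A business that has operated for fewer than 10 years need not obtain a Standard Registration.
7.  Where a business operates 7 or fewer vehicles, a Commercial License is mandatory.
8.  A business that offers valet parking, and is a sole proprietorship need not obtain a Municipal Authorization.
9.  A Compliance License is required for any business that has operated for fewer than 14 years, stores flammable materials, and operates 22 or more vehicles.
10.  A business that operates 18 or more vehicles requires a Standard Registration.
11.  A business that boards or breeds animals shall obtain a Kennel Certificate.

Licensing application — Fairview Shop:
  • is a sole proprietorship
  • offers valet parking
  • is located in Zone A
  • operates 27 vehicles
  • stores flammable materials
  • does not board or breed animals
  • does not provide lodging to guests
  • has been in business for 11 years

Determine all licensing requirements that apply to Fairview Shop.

1. stores flammable materials; does not board or breed animals; offers valet parking → Operating Authorization not required.
2. vehicles 27 ≥ 26; is located in Zone A → Small Fleet Permit not required.
3. is a sole proprietorship (not: is a franchise of a national chain); is located in Zone A (not: is located in a residentially zoned district) → Compliance License exemption does not apply.
4. does not provide lodging to guests → General Business License not required.
5. stores flammable materials; vehicles 27 ≥ 21 → Municipal Authorization required.
6. years in business 11 ≥ 10 → Standard Registration exemption does not apply.
7. vehicles 27 > 7 → Commercial License not required.
8. offers valet parking; is a sole proprietorship → exempt from Municipal Authorization.
9. years in business 11 < 14; stores flammable materials; vehicles 27 ≥ 22 → Compliance License required.
10. vehicles 27 ≥ 18 → Standard Registration required.
11. does not board or breed animals → Kennel Certificate not required.

Compliance License, Standard Registration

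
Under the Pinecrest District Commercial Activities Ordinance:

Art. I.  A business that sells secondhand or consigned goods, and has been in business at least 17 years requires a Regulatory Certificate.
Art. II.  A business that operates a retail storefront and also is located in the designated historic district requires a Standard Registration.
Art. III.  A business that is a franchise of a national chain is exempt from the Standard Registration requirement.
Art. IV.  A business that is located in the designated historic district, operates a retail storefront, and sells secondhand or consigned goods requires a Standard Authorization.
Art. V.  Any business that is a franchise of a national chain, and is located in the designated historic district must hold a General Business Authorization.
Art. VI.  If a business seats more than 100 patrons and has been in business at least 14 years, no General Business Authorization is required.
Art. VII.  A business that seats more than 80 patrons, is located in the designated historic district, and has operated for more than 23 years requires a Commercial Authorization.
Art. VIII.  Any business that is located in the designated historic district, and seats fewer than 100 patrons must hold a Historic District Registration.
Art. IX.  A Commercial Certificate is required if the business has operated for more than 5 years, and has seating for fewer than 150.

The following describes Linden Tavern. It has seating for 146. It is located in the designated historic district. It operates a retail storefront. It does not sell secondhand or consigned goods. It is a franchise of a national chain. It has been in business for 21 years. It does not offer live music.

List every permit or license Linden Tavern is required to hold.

Commercial Certificate

Art. I. does not sell secondhand or consigned goods; years in business 21 ≥ 17 → Regulatory Certificate not required.
Art. II. operates a retail storefront; is located in the designated historic district → Standard Registration required.
Art. III. is a franchise of a national chain → exempt from Standard Registration.
Art. IV. is located in the designated historic district; operates a retail storefront; does not sell secondhand or consigned goods → Standard Authorization not required.
Art. V. is a franchise of a national chain; is located in the designated historic district → General Business Authorization required.
Art. VI. seating 146 > 100; years in business 21 ≥ 14 → exempt from General Business Authorization.
Art. VII. seating 146 > 80; is located in the designated historic district; years in business 21 ≤ 23 → Commercial Authorization not required.
Art. VIII. is located in the designated historic district; seating 146 ≥ 100 → Historic District Registration not required.
Art. IX. years in business 21 > 5; seating 146 < 150 → Commercial Certificate required.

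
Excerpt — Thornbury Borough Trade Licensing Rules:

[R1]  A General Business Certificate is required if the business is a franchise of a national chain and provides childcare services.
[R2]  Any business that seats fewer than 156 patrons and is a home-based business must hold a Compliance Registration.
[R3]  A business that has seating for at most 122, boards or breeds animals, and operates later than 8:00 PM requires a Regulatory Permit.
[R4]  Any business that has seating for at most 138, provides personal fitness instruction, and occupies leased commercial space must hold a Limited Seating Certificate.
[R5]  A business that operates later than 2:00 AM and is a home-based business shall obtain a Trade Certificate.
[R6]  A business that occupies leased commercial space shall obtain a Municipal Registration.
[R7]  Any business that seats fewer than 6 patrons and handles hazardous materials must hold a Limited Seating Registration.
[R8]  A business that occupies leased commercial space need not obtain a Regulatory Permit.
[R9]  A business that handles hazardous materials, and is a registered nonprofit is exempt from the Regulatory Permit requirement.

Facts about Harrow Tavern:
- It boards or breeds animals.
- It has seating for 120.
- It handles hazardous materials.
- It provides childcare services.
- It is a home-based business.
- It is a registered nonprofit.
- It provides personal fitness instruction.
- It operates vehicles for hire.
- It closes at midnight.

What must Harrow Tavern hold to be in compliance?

[R1] is a registered nonprofit (not: is a franchise of a national chain); provides childcare services → General Business Certificate not required.
[R2] seating 120 < 156; is a home-based business → Compliance Registration required.
[R3] seating 120 ≤ 122; boards or breeds animals; closes midnight, after 8:00 PM → Regulatory Permit required.
[R4] seating 120 ≤ 138; provides personal fitness instruction; is a home-based business (not: occupies leased commercial space) → Limited Seating Certificate not required.
[R5] closes midnight, at/before 2:00 AM; is a home-based business → Trade Certificate not required.
[R6] is a home-based business (not: occupies leased commercial space) → Municipal Registration not required.
[R7] seating 120 ≥ 6; handles hazardous materials → Limited Seating Registration not required.
[R8] is a home-based business (not: occupies leased commercial space) → Regulatory Permit exemption does not apply.
[R9] handles hazardous materials; is a registered nonprofit → exempt from Regulatory Permit.

Compliance Registration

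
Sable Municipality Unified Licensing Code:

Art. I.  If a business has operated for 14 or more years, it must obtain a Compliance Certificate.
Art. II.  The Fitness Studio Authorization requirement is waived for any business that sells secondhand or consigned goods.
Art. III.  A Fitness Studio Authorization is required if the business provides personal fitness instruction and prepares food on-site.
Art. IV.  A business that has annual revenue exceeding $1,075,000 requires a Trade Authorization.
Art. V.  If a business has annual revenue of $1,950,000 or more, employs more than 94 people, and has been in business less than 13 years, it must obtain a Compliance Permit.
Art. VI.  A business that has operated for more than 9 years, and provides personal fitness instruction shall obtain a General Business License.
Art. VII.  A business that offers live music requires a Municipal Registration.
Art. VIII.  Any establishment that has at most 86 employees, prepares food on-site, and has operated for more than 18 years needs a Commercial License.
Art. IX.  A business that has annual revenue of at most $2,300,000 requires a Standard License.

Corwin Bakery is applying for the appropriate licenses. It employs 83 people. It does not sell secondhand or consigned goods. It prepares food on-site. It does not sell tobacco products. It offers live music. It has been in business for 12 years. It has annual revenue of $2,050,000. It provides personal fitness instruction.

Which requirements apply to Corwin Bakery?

Art. I. years in business 12 < 14 → Compliance Certificate not required.
Art. II. does not sell secondhand or consigned goods → Fitness Studio Authorization exemption does not apply.
Art. III. provides personal fitness instruction; prepares food on-site → Fitness Studio Authorization required.
Art. IV. revenue $2,050,000 > $1,075,000 → Trade Authorization required.
Art. V. revenue $2,050,000 ≥ $1,950,000; employees 83 ≤ 94; years in business 12 < 13 → Compliance Permit not required.
Art. VI. years in business 12 > 9; provides personal fitness instruction → General Business License required.
Art. VII. offers live music → Municipal Registration required.
Art. VIII. employees 83 ≤ 86; prepares food on-site; years in business 12 ≤ 18 → Commercial License not required.
Art. IX. revenue $2,050,000 ≤ $2,300,000 → Standard License required.

Fitness Studio Authorization, General Business License, Municipal Registration, Standard License, Trade Authorization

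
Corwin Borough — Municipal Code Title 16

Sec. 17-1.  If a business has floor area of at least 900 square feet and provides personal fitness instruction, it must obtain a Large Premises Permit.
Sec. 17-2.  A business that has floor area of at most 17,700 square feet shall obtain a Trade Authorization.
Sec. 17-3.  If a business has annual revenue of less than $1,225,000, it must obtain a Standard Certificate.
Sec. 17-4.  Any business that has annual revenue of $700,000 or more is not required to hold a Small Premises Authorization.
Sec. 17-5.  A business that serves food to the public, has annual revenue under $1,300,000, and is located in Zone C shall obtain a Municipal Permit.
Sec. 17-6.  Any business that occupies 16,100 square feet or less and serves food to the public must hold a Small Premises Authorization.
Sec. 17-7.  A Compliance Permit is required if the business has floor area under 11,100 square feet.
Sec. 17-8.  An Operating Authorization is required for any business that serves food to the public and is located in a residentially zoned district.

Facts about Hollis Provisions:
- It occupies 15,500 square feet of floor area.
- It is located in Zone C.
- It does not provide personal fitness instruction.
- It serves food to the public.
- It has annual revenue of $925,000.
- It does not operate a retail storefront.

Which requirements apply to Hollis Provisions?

Sec. 17-1. floor area 15,500 square feet ≥ 900 square feet; does not provide personal fitness instruction → Large Premises Permit not required.
Sec. 17-2. floor area 15,500 square feet ≤ 17,700 square feet → Trade Authorization required.
Sec. 17-3. revenue $925,000 < $1,225,000 → Standard Certificate required.
Sec. 17-4. revenue $925,000 ≥ $700,000 → exempt from Small Premises Authorization.
Sec. 17-5. serves food to the public; revenue $925,000 < $1,300,000; is located in Zone C → Municipal Permit required.
Sec. 17-6. floor area 15,500 square feet ≤ 16,100 square feet; serves food to the public → Small Premises Authorization required.
Sec. 17-7. floor area 15,500 square feet ≥ 11,100 square feet → Compliance Permit not required.
Sec. 17-8. serves food to the public; is located in Zone C (not: is located in a residentially zoned district) → Operating Authorization not required.

Municipal Permit, Standard Certificate, Trade Authorization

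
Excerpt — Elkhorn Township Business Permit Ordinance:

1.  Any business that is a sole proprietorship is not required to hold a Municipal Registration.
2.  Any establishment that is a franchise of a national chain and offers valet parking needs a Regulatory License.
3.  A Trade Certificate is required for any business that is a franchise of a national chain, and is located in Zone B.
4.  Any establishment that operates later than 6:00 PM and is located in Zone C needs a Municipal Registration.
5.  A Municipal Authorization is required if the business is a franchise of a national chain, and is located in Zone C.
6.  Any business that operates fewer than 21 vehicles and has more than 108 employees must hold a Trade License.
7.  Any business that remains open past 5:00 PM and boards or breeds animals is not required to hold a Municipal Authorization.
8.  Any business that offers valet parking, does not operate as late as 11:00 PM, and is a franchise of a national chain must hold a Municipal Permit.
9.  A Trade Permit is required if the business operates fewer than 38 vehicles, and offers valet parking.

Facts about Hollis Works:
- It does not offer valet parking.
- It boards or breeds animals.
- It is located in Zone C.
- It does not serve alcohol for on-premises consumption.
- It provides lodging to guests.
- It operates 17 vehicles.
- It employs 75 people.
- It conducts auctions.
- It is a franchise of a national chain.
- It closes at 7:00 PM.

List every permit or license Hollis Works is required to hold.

Municipal Registration

1. is a franchise of a national chain (not: is a sole proprietorship) → Municipal Registration exemption does not apply.
2. is a franchise of a national chain; does not offer valet parking → Regulatory License not required.
3. is a franchise of a national chain; is located in Zone C (not: is located in Zone B) → Trade Certificate not required.
4. closes 7:00 PM, after 6:00 PM; is located in Zone C → Municipal Registration required.
5. is a franchise of a national chain; is located in Zone C → Municipal Authorization required.
6. vehicles 17 < 21; employees 75 ≤ 108 → Trade License not required.
7. closes 7:00 PM, after 5:00 PM; boards or breeds animals → exempt from Municipal Authorization.
8. does not offer valet parking; closes 7:00 PM, at/before 11:00 PM; is a franchise of a national chain → Municipal Permit not required.
9. vehicles 17 < 38; does not offer valet parking → Trade Permit not required.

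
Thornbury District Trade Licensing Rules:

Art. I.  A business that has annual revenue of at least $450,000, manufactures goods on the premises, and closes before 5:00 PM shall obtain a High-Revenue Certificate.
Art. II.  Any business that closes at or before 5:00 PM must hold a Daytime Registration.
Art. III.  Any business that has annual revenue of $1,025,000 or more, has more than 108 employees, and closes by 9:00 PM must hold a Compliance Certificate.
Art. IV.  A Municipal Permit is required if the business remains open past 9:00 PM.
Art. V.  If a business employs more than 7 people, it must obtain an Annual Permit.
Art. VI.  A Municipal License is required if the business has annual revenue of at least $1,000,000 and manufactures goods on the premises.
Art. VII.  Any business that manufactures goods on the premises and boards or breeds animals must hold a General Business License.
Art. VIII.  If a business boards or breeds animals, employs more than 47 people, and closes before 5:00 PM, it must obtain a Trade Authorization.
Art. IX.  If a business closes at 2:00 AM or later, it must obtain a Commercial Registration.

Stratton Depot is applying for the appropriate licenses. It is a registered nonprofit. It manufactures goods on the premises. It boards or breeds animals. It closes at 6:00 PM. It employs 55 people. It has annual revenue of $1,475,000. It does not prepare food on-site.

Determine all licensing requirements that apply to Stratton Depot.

Annual Permit, General Business License, Municipal License

Art. I. revenue $1,475,000 ≥ $450,000; manufactures goods on the premises; closes 6:00 PM, after 5:00 PM → High-Revenue Certificate not required.
Art. II. closes 6:00 PM, after 5:00 PM → Daytime Registration not required.
Art. III. revenue $1,475,000 ≥ $1,025,000; employees 55 ≤ 108; closes 6:00 PM, at/before 9:00 PM → Compliance Certificate not required.
Art. IV. closes 6:00 PM, at/before 9:00 PM → Municipal Permit not required.
Art. V. employees 55 > 7 → Annual Permit required.
Art. VI. revenue $1,475,000 ≥ $1,000,000; manufactures goods on the premises → Municipal License required.
Art. VII. manufactures goods on the premises; boards or breeds animals → General Business License required.
Art. VIII. boards or breeds animals; employees 55 > 47; closes 6:00 PM, after 5:00 PM → Trade Authorization not required.
Art. IX. closes 6:00 PM, at/before 2:00 AM → Commercial Registration not required.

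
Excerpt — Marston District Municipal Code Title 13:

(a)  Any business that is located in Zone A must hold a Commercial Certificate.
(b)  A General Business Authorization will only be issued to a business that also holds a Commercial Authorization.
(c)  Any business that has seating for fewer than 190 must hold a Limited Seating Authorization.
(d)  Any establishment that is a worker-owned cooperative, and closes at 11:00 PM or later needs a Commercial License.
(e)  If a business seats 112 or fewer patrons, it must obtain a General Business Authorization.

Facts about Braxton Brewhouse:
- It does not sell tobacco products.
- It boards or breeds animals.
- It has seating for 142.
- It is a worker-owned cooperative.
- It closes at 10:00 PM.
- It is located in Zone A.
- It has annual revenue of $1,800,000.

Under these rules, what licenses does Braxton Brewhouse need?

Commercial Certificate, Limited Seating Authorization

(a) is located in Zone A → Commercial Certificate required.
(b) General Business Authorization is not required → no effect.
(c) seating 142 < 190 → Limited Seating Authorization required.
(d) is a worker-owned cooperative; closes 10:00 PM, at/before 11:00 PM → Commercial License not required.
(e) seating 142 > 112 → General Business Authorization not required.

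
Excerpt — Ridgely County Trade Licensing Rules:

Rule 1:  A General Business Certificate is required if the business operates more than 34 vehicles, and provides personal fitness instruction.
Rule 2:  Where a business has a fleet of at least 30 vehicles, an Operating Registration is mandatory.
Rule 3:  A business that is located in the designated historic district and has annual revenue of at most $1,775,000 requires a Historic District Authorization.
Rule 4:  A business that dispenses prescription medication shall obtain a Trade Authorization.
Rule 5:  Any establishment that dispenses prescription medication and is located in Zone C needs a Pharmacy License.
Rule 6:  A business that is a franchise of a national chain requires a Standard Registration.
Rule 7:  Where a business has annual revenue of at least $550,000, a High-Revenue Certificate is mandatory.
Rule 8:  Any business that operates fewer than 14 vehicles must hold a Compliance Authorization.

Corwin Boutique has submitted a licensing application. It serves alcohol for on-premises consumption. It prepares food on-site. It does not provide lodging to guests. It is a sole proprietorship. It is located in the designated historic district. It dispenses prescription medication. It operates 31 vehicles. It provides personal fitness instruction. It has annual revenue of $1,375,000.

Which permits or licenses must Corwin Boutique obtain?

High-Revenue Certificate, Historic District Authorization, Operating Registration, Trade Authorization

Rule 1: vehicles 31 ≤ 34; provides personal fitness instruction → General Business Certificate not required.
Rule 2: vehicles 31 ≥ 30 → Operating Registration required.
Rule 3: is located in the designated historic district; revenue $1,375,000 ≤ $1,775,000 → Historic District Authorization required.
Rule 4: dispenses prescription medication → Trade Authorization required.
Rule 5: dispenses prescription medication; is located in the designated historic district (not: is located in Zone C) → Pharmacy License not required.
Rule 6: is a sole proprietorship (not: is a franchise of a national chain) → Standard Registration not required.
Rule 7: revenue $1,375,000 ≥ $550,000 → High-Revenue Certificate required.
Rule 8: vehicles 31 ≥ 14 → Compliance Authorization not required.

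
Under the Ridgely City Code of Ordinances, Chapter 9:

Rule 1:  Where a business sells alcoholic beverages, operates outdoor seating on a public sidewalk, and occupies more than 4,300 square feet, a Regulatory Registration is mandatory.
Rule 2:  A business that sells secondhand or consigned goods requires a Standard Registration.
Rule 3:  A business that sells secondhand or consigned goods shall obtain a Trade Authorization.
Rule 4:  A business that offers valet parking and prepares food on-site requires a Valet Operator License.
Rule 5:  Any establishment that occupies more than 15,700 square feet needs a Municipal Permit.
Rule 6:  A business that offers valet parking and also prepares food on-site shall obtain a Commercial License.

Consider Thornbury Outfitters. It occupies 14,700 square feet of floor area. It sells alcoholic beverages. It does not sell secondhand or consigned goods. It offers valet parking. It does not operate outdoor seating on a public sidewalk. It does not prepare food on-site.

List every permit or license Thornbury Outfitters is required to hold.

Rule 1: sells alcoholic beverages; does not operate outdoor seating on a public sidewalk; floor area 14,700 square feet > 4,300 square feet → Regulatory Registration not required.
Rule 2: does not sell secondhand or consigned goods → Standard Registration not required.
Rule 3: does not sell secondhand or consigned goods → Trade Authorization not required.
Rule 4: offers valet parking; does not prepare food on-site → Valet Operator License not required.
Rule 5: floor area 14,700 square feet ≤ 15,700 square feet → Municipal Permit not required.
Rule 6: offers valet parking; does not prepare food on-site → Commercial License not required.

None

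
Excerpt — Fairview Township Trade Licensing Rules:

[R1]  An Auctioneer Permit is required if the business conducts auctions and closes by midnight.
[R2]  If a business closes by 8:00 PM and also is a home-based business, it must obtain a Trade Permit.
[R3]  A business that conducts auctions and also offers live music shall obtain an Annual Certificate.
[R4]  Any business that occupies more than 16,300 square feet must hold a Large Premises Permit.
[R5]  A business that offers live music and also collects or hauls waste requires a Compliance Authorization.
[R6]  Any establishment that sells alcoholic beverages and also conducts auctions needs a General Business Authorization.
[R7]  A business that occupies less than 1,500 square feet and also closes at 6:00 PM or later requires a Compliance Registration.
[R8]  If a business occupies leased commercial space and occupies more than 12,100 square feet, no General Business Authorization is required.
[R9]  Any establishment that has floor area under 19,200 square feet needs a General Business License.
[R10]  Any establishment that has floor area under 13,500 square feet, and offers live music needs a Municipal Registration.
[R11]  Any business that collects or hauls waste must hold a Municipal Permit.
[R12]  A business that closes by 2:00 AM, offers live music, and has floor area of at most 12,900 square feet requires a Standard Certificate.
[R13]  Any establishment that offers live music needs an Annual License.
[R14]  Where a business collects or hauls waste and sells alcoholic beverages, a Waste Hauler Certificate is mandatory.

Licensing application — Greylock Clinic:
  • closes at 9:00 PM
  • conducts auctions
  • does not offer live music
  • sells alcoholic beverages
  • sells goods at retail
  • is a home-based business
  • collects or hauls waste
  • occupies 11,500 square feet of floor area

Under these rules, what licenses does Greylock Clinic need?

[R1] conducts auctions; closes 9:00 PM, at/before midnight → Auctioneer Permit required.
[R2] closes 9:00 PM, after 8:00 PM; is a home-based business → Trade Permit not required.
[R3] conducts auctions; does not offer live music → Annual Certificate not required.
[R4] floor area 11,500 square feet ≤ 16,300 square feet → Large Premises Permit not required.
[R5] does not offer live music; collects or hauls waste → Compliance Authorization not required.
[R6] sells alcoholic beverages; conducts auctions → General Business Authorization required.
[R7] floor area 11,500 square feet ≥ 1,500 square feet; closes 9:00 PM, after 6:00 PM → Compliance Registration not required.
[R8] is a home-based business (not: occupies leased commercial space); floor area 11,500 square feet ≤ 12,100 square feet → General Business Authorization exemption does not apply.
[R9] floor area 11,500 square feet < 19,200 square feet → General Business License required.
[R10] floor area 11,500 square feet < 13,500 square feet; does not offer live music → Municipal Registration not required.
[R11] collects or hauls waste → Municipal Permit required.
[R12] closes 9:00 PM, at/before 2:00 AM; does not offer live music; floor area 11,500 square feet ≤ 12,900 square feet → Standard Certificate not required.
[R13] does not offer live music → Annual License not required.
[R14] collects or hauls waste; sells alcoholic beverages → Waste Hauler Certificate required.

Auctioneer Permit, General Business Authorization, General Business License, Municipal Permit, Waste Hauler Certificate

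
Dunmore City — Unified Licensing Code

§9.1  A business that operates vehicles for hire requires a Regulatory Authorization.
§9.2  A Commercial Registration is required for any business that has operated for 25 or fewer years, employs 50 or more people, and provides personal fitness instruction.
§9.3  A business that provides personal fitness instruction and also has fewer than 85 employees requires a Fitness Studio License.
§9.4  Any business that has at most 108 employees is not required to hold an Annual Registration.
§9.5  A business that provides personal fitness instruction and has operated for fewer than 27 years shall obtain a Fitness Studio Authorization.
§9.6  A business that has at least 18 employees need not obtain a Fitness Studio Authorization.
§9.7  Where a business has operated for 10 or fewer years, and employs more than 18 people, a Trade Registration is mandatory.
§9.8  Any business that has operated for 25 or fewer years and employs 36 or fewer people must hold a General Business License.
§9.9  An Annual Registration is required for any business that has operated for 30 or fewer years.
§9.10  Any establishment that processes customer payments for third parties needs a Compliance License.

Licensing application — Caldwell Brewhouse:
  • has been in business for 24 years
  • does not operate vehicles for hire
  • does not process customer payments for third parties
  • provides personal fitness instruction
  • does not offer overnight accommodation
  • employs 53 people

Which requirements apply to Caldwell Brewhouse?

§9.1 does not operate vehicles for hire → Regulatory Authorization not required.
§9.2 years in business 24 ≤ 25; employees 53 ≥ 50; provides personal fitness instruction → Commercial Registration required.
§9.3 provides personal fitness instruction; employees 53 < 85 → Fitness Studio License required.
§9.4 employees 53 ≤ 108 → exempt from Annual Registration.
§9.5 provides personal fitness instruction; years in business 24 < 27 → Fitness Studio Authorization required.
§9.6 employees 53 ≥ 18 → exempt from Fitness Studio Authorization.
§9.7 years in business 24 > 10; employees 53 > 18 → Trade Registration not required.
§9.8 years in business 24 ≤ 25; employees 53 > 36 → General Business License not required.
§9.9 years in business 24 ≤ 30 → Annual Registration required.
§9.10 does not process customer payments for third parties → Compliance License not required.

Commercial Registration, Fitness Studio License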